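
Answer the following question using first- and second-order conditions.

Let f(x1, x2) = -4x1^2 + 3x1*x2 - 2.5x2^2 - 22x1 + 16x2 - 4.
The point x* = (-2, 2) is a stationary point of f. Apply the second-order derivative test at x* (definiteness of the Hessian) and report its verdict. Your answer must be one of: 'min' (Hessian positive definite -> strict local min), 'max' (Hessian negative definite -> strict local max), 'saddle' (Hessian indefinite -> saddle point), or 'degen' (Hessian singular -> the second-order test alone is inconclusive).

Compute the Hessian H = grad^2 f:
  H = [[-8, 3], [3, -5]]
Verify stationarity: grad f(x*) = H x* + g = (0, 0).
Eigenvalues of H: -9.8541, -3.1459.
Both eigenvalues < 0, so H is negative definite -> x* is a strict local max.

max


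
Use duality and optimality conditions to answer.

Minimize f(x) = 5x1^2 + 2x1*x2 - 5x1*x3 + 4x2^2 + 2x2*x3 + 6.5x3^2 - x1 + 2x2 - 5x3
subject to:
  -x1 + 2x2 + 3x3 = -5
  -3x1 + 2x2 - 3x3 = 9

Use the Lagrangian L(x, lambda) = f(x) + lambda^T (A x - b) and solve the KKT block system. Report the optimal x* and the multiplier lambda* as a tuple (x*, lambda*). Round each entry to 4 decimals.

Form the Lagrangian:
  L(x, lambda) = (1/2) x^T Q x + c^T x + lambda^T (A x - b)
Stationarity (grad_x L = 0): Q x + c + A^T lambda = 0.
Primal feasibility: A x = b.

This gives the KKT block system:
  [ Q   A^T ] [ x     ]   [-c ]
  [ A    0  ] [ lambda ] = [ b ]

Solving the linear system:
  x*      = (-1.1441, -0.1441, -1.952)
  lambda* = (5.4934, -2.821)
  f(x*)   = 31.7358

x* = (-1.1441, -0.1441, -1.952), lambda* = (5.4934, -2.821)


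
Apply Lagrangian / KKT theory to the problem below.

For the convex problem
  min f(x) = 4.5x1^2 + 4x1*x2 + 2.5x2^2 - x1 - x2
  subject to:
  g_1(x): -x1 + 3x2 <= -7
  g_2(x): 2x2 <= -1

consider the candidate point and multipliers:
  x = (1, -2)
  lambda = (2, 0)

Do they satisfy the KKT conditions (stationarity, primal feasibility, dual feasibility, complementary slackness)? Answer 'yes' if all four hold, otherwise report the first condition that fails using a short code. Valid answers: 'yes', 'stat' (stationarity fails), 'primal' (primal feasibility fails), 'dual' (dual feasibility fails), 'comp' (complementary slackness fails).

Gradient of f: grad f(x) = Q x + c = (0, -7)
Constraint values g_i(x) = a_i^T x - b_i:
  g_1((1, -2)) = 0
  g_2((1, -2)) = -3
Stationarity residual: grad f(x) + sum_i lambda_i a_i = (-2, -1)
  -> stationarity FAILS
Primal feasibility (all g_i <= 0): OK
Dual feasibility (all lambda_i >= 0): OK
Complementary slackness (lambda_i * g_i(x) = 0 for all i): OK

Verdict: the first failing condition is stationarity -> stat.

stat


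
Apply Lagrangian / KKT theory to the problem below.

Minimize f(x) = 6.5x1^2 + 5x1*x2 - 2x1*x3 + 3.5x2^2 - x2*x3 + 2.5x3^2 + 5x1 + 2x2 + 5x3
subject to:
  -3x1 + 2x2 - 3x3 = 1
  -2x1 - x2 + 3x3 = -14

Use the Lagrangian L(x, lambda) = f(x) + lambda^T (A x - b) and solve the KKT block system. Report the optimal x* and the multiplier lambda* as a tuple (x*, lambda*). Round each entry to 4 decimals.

Form the Lagrangian:
  L(x, lambda) = (1/2) x^T Q x + c^T x + lambda^T (A x - b)
Stationarity (grad_x L = 0): Q x + c + A^T lambda = 0.
Primal feasibility: A x = b.

This gives the KKT block system:
  [ Q   A^T ] [ x     ]   [-c ]
  [ A    0  ] [ lambda ] = [ b ]

Solving the linear system:
  x*      = (2.1715, -2.1424, -3.9331)
  lambda* = (3.828, 9.4501)
  f(x*)   = 57.6902

x* = (2.1715, -2.1424, -3.9331), lambda* = (3.828, 9.4501)


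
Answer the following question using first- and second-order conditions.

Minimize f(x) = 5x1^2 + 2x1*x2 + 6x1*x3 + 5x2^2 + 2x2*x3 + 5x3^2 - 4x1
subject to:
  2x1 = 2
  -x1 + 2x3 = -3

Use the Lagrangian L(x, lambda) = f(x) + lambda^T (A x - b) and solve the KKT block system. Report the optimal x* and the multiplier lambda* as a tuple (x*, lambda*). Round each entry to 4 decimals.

Form the Lagrangian:
  L(x, lambda) = (1/2) x^T Q x + c^T x + lambda^T (A x - b)
Stationarity (grad_x L = 0): Q x + c + A^T lambda = 0.
Primal feasibility: A x = b.

This gives the KKT block system:
  [ Q   A^T ] [ x     ]   [-c ]
  [ A    0  ] [ lambda ] = [ b ]

Solving the linear system:
  x*      = (1, 0, -1)
  lambda* = (1, 2)
  f(x*)   = 0

x* = (1, 0, -1), lambda* = (1, 2)


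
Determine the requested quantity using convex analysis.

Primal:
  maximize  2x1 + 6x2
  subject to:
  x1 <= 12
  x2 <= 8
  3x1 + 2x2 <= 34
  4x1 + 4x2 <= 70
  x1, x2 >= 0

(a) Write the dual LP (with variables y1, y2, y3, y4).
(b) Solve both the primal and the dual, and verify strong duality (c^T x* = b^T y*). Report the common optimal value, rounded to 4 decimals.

The standard primal-dual pair for 'max c^T x s.t. A x <= b, x >= 0' is:
  Dual:  min b^T y  s.t.  A^T y >= c,  y >= 0.

So the dual LP is:
  minimize  12y1 + 8y2 + 34y3 + 70y4
  subject to:
    y1 + 3y3 + 4y4 >= 2
    y2 + 2y3 + 4y4 >= 6
    y1, y2, y3, y4 >= 0

Solving the primal: x* = (6, 8).
  primal value c^T x* = 60.
Solving the dual: y* = (0, 4.6667, 0.6667, 0).
  dual value b^T y* = 60.
Strong duality: c^T x* = b^T y*. Confirmed.

60


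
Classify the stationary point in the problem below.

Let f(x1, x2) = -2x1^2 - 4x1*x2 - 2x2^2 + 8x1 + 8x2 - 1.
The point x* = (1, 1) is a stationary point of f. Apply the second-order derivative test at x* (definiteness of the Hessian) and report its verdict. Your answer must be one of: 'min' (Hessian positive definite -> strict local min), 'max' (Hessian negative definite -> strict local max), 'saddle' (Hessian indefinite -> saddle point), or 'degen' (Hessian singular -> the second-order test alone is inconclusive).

Compute the Hessian H = grad^2 f:
  H = [[-4, -4], [-4, -4]]
Verify stationarity: grad f(x*) = H x* + g = (0, 0).
Eigenvalues of H: -8, 0.
H has a zero eigenvalue (singular; negative semidefinite but not definite), so H is neither positive definite, negative definite, nor indefinite. The second-order test alone is inconclusive -> degen.
(Indeed, f is constant along the null direction of H through x*, so x* is not a strict local extremum.)

degen


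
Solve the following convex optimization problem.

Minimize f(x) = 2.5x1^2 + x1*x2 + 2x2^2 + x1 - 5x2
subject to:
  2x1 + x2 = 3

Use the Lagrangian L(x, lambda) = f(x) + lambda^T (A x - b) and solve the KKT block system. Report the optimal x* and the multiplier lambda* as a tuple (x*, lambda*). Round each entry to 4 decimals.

Form the Lagrangian:
  L(x, lambda) = (1/2) x^T Q x + c^T x + lambda^T (A x - b)
Stationarity (grad_x L = 0): Q x + c + A^T lambda = 0.
Primal feasibility: A x = b.

This gives the KKT block system:
  [ Q   A^T ] [ x     ]   [-c ]
  [ A    0  ] [ lambda ] = [ b ]

Solving the linear system:
  x*      = (0.5882, 1.8235)
  lambda* = (-2.8824)
  f(x*)   = 0.0588

x* = (0.5882, 1.8235), lambda* = (-2.8824)


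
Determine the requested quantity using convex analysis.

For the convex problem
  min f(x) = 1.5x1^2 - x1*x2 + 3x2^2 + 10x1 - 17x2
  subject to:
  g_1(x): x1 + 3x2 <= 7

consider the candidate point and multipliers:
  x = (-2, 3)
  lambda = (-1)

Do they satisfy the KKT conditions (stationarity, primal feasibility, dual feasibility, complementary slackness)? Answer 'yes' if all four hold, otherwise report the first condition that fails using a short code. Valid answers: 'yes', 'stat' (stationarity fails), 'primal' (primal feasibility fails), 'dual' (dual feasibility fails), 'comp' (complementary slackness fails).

Gradient of f: grad f(x) = Q x + c = (1, 3)
Constraint values g_i(x) = a_i^T x - b_i:
  g_1((-2, 3)) = 0
Stationarity residual: grad f(x) + sum_i lambda_i a_i = (0, 0)
  -> stationarity OK
Primal feasibility (all g_i <= 0): OK
Dual feasibility (all lambda_i >= 0): FAILS
Complementary slackness (lambda_i * g_i(x) = 0 for all i): OK

Verdict: the first failing condition is dual_feasibility -> dual.

dual


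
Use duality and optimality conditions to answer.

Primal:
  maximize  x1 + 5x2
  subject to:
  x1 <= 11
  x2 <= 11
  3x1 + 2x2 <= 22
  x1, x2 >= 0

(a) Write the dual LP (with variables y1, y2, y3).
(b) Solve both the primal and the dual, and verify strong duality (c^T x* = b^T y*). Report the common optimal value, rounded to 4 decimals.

The standard primal-dual pair for 'max c^T x s.t. A x <= b, x >= 0' is:
  Dual:  min b^T y  s.t.  A^T y >= c,  y >= 0.

So the dual LP is:
  minimize  11y1 + 11y2 + 22y3
  subject to:
    y1 + 3y3 >= 1
    y2 + 2y3 >= 5
    y1, y2, y3 >= 0

Solving the primal: x* = (0, 11).
  primal value c^T x* = 55.
Solving the dual: y* = (0, 4.3333, 0.3333).
  dual value b^T y* = 55.
Strong duality: c^T x* = b^T y*. Confirmed.

55


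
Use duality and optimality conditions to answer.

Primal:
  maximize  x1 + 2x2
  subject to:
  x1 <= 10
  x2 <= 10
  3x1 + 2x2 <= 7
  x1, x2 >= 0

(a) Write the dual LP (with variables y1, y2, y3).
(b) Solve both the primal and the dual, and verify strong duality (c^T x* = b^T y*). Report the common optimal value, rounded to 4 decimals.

The standard primal-dual pair for 'max c^T x s.t. A x <= b, x >= 0' is:
  Dual:  min b^T y  s.t.  A^T y >= c,  y >= 0.

So the dual LP is:
  minimize  10y1 + 10y2 + 7y3
  subject to:
    y1 + 3y3 >= 1
    y2 + 2y3 >= 2
    y1, y2, y3 >= 0

Solving the primal: x* = (0, 3.5).
  primal value c^T x* = 7.
Solving the dual: y* = (0, 0, 1).
  dual value b^T y* = 7.
Strong duality: c^T x* = b^T y*. Confirmed.

7


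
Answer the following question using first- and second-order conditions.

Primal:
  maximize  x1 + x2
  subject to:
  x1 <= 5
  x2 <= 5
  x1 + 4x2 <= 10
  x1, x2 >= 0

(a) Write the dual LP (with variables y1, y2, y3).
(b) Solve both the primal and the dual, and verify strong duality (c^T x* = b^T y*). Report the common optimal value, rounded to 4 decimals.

The standard primal-dual pair for 'max c^T x s.t. A x <= b, x >= 0' is:
  Dual:  min b^T y  s.t.  A^T y >= c,  y >= 0.

So the dual LP is:
  minimize  5y1 + 5y2 + 10y3
  subject to:
    y1 + y3 >= 1
    y2 + 4y3 >= 1
    y1, y2, y3 >= 0

Solving the primal: x* = (5, 1.25).
  primal value c^T x* = 6.25.
Solving the dual: y* = (0.75, 0, 0.25).
  dual value b^T y* = 6.25.
Strong duality: c^T x* = b^T y*. Confirmed.

6.25


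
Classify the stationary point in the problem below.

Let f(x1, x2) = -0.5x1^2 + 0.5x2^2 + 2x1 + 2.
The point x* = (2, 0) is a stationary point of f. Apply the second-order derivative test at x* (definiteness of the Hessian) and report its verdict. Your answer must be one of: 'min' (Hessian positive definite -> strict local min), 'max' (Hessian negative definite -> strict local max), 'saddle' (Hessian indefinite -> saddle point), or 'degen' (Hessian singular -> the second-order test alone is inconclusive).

Compute the Hessian H = grad^2 f:
  H = [[-1, 0], [0, 1]]
Verify stationarity: grad f(x*) = H x* + g = (0, 0).
Eigenvalues of H: -1, 1.
Eigenvalues have mixed signs, so H is indefinite -> x* is a saddle point.

saddle


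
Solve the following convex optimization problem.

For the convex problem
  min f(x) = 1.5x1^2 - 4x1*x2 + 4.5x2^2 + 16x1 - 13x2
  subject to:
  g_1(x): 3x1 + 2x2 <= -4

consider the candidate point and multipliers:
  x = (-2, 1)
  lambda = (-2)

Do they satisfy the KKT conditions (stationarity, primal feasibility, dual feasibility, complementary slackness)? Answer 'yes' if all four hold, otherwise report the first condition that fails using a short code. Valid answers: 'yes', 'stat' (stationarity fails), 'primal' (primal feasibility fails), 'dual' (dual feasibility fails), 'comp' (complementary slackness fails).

Gradient of f: grad f(x) = Q x + c = (6, 4)
Constraint values g_i(x) = a_i^T x - b_i:
  g_1((-2, 1)) = 0
Stationarity residual: grad f(x) + sum_i lambda_i a_i = (0, 0)
  -> stationarity OK
Primal feasibility (all g_i <= 0): OK
Dual feasibility (all lambda_i >= 0): FAILS
Complementary slackness (lambda_i * g_i(x) = 0 for all i): OK

Verdict: the first failing condition is dual_feasibility -> dual.

dual


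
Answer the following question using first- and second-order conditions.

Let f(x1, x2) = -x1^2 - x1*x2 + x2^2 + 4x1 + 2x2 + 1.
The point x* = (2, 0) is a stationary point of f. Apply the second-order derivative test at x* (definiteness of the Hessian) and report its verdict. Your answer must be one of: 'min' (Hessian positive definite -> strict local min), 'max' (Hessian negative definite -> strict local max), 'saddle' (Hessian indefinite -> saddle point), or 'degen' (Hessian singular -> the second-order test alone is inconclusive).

Compute the Hessian H = grad^2 f:
  H = [[-2, -1], [-1, 2]]
Verify stationarity: grad f(x*) = H x* + g = (0, 0).
Eigenvalues of H: -2.2361, 2.2361.
Eigenvalues have mixed signs, so H is indefinite -> x* is a saddle point.

saddle


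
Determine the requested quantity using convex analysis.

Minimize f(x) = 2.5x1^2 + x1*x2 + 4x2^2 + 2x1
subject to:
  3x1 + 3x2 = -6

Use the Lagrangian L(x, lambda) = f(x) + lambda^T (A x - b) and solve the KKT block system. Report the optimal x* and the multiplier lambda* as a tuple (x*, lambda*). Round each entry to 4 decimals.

Form the Lagrangian:
  L(x, lambda) = (1/2) x^T Q x + c^T x + lambda^T (A x - b)
Stationarity (grad_x L = 0): Q x + c + A^T lambda = 0.
Primal feasibility: A x = b.

This gives the KKT block system:
  [ Q   A^T ] [ x     ]   [-c ]
  [ A    0  ] [ lambda ] = [ b ]

Solving the linear system:
  x*      = (-1.4545, -0.5455)
  lambda* = (1.9394)
  f(x*)   = 4.3636

x* = (-1.4545, -0.5455), lambda* = (1.9394)


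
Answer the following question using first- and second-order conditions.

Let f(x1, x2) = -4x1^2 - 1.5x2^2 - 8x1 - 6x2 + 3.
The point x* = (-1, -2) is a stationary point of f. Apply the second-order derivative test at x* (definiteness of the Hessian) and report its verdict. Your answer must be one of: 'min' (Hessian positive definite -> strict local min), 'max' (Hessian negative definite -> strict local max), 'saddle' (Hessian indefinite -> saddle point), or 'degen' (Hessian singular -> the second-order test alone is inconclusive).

Compute the Hessian H = grad^2 f:
  H = [[-8, 0], [0, -3]]
Verify stationarity: grad f(x*) = H x* + g = (0, 0).
Eigenvalues of H: -8, -3.
Both eigenvalues < 0, so H is negative definite -> x* is a strict local max.

max


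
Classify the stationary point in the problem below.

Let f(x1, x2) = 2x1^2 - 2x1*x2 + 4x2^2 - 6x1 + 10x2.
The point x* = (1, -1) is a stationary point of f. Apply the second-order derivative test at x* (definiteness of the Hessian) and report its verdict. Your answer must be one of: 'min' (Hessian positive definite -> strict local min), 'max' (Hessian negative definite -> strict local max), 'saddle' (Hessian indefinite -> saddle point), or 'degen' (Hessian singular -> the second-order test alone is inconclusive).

Compute the Hessian H = grad^2 f:
  H = [[4, -2], [-2, 8]]
Verify stationarity: grad f(x*) = H x* + g = (0, 0).
Eigenvalues of H: 3.1716, 8.8284.
Both eigenvalues > 0, so H is positive definite -> x* is a strict local min.

min


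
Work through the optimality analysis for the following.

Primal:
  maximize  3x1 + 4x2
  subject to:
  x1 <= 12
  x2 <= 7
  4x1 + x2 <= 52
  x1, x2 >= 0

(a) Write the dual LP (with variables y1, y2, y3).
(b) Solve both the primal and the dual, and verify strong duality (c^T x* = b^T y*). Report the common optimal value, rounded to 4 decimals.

The standard primal-dual pair for 'max c^T x s.t. A x <= b, x >= 0' is:
  Dual:  min b^T y  s.t.  A^T y >= c,  y >= 0.

So the dual LP is:
  minimize  12y1 + 7y2 + 52y3
  subject to:
    y1 + 4y3 >= 3
    y2 + y3 >= 4
    y1, y2, y3 >= 0

Solving the primal: x* = (11.25, 7).
  primal value c^T x* = 61.75.
Solving the dual: y* = (0, 3.25, 0.75).
  dual value b^T y* = 61.75.
Strong duality: c^T x* = b^T y*. Confirmed.

61.75


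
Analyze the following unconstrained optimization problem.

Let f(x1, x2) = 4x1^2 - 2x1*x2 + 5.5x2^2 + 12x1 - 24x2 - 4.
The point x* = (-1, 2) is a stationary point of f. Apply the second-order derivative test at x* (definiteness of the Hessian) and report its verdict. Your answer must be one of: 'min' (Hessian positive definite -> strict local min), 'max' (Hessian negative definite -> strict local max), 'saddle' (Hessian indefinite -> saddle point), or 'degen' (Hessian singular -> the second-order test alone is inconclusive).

Compute the Hessian H = grad^2 f:
  H = [[8, -2], [-2, 11]]
Verify stationarity: grad f(x*) = H x* + g = (0, 0).
Eigenvalues of H: 7, 12.
Both eigenvalues > 0, so H is positive definite -> x* is a strict local min.

min


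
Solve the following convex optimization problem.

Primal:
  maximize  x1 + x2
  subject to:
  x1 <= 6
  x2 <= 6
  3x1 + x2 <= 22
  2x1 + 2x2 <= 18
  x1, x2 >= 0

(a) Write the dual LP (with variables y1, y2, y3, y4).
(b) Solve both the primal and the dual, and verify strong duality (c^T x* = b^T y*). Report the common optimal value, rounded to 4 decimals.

The standard primal-dual pair for 'max c^T x s.t. A x <= b, x >= 0' is:
  Dual:  min b^T y  s.t.  A^T y >= c,  y >= 0.

So the dual LP is:
  minimize  6y1 + 6y2 + 22y3 + 18y4
  subject to:
    y1 + 3y3 + 2y4 >= 1
    y2 + y3 + 2y4 >= 1
    y1, y2, y3, y4 >= 0

Solving the primal: x* = (6, 3).
  primal value c^T x* = 9.
Solving the dual: y* = (0, 0, 0, 0.5).
  dual value b^T y* = 9.
Strong duality: c^T x* = b^T y*. Confirmed.

9


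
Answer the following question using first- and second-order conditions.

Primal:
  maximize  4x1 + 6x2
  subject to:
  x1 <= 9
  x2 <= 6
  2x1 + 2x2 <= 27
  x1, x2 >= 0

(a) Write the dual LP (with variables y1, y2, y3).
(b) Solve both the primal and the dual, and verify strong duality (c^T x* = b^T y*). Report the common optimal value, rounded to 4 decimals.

The standard primal-dual pair for 'max c^T x s.t. A x <= b, x >= 0' is:
  Dual:  min b^T y  s.t.  A^T y >= c,  y >= 0.

So the dual LP is:
  minimize  9y1 + 6y2 + 27y3
  subject to:
    y1 + 2y3 >= 4
    y2 + 2y3 >= 6
    y1, y2, y3 >= 0

Solving the primal: x* = (7.5, 6).
  primal value c^T x* = 66.
Solving the dual: y* = (0, 2, 2).
  dual value b^T y* = 66.
Strong duality: c^T x* = b^T y*. Confirmed.

66


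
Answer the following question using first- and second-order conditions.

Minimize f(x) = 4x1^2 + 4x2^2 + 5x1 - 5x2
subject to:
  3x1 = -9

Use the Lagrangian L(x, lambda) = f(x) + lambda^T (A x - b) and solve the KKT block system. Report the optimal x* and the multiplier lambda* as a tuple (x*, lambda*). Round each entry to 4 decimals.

Form the Lagrangian:
  L(x, lambda) = (1/2) x^T Q x + c^T x + lambda^T (A x - b)
Stationarity (grad_x L = 0): Q x + c + A^T lambda = 0.
Primal feasibility: A x = b.

This gives the KKT block system:
  [ Q   A^T ] [ x     ]   [-c ]
  [ A    0  ] [ lambda ] = [ b ]

Solving the linear system:
  x*      = (-3, 0.625)
  lambda* = (6.3333)
  f(x*)   = 19.4375

x* = (-3, 0.625), lambda* = (6.3333)


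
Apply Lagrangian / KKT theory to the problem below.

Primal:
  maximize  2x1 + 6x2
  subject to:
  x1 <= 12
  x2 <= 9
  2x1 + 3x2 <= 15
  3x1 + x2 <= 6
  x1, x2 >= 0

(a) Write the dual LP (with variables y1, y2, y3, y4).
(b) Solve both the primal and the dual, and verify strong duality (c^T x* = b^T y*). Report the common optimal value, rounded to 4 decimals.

The standard primal-dual pair for 'max c^T x s.t. A x <= b, x >= 0' is:
  Dual:  min b^T y  s.t.  A^T y >= c,  y >= 0.

So the dual LP is:
  minimize  12y1 + 9y2 + 15y3 + 6y4
  subject to:
    y1 + 2y3 + 3y4 >= 2
    y2 + 3y3 + y4 >= 6
    y1, y2, y3, y4 >= 0

Solving the primal: x* = (0, 5).
  primal value c^T x* = 30.
Solving the dual: y* = (0, 0, 2, 0).
  dual value b^T y* = 30.
Strong duality: c^T x* = b^T y*. Confirmed.

30


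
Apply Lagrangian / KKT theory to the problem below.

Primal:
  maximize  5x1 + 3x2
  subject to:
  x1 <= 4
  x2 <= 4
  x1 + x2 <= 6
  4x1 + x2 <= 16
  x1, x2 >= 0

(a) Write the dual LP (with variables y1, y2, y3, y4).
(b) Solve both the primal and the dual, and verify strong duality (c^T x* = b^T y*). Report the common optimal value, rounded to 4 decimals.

The standard primal-dual pair for 'max c^T x s.t. A x <= b, x >= 0' is:
  Dual:  min b^T y  s.t.  A^T y >= c,  y >= 0.

So the dual LP is:
  minimize  4y1 + 4y2 + 6y3 + 16y4
  subject to:
    y1 + y3 + 4y4 >= 5
    y2 + y3 + y4 >= 3
    y1, y2, y3, y4 >= 0

Solving the primal: x* = (3.3333, 2.6667).
  primal value c^T x* = 24.6667.
Solving the dual: y* = (0, 0, 2.3333, 0.6667).
  dual value b^T y* = 24.6667.
Strong duality: c^T x* = b^T y*. Confirmed.

24.6667


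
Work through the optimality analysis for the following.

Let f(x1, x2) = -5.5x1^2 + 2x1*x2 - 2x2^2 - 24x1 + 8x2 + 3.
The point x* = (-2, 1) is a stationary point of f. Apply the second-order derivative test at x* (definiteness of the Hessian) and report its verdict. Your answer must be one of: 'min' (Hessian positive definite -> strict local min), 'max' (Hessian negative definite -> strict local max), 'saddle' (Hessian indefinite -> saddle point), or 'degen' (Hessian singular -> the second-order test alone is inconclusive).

Compute the Hessian H = grad^2 f:
  H = [[-11, 2], [2, -4]]
Verify stationarity: grad f(x*) = H x* + g = (0, 0).
Eigenvalues of H: -11.5311, -3.4689.
Both eigenvalues < 0, so H is negative definite -> x* is a strict local max.

max


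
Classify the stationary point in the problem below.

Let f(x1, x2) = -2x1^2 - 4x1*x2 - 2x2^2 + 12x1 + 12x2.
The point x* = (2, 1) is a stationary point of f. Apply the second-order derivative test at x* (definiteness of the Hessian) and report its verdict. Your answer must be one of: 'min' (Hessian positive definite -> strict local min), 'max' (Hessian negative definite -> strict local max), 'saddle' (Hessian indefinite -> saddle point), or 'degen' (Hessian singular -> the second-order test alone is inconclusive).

Compute the Hessian H = grad^2 f:
  H = [[-4, -4], [-4, -4]]
Verify stationarity: grad f(x*) = H x* + g = (0, 0).
Eigenvalues of H: -8, 0.
H has a zero eigenvalue (singular; negative semidefinite but not definite), so H is neither positive definite, negative definite, nor indefinite. The second-order test alone is inconclusive -> degen.
(Indeed, f is constant along the null direction of H through x*, so x* is not a strict local extremum.)

degen


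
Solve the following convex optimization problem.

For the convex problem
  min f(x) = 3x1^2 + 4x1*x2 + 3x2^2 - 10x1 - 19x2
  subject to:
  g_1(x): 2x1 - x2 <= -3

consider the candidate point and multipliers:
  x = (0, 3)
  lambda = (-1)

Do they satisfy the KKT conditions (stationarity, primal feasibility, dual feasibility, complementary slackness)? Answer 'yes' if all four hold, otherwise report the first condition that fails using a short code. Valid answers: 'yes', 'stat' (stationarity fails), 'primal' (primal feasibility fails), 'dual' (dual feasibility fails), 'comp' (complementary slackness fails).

Gradient of f: grad f(x) = Q x + c = (2, -1)
Constraint values g_i(x) = a_i^T x - b_i:
  g_1((0, 3)) = 0
Stationarity residual: grad f(x) + sum_i lambda_i a_i = (0, 0)
  -> stationarity OK
Primal feasibility (all g_i <= 0): OK
Dual feasibility (all lambda_i >= 0): FAILS
Complementary slackness (lambda_i * g_i(x) = 0 for all i): OK

Verdict: the first failing condition is dual_feasibility -> dual.

dual


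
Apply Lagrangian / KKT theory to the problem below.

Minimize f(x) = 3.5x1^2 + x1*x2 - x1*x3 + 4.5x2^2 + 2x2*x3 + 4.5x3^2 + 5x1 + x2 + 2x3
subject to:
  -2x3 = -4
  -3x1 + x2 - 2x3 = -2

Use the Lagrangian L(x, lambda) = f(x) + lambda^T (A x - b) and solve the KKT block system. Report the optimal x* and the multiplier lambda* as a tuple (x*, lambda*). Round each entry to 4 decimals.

Form the Lagrangian:
  L(x, lambda) = (1/2) x^T Q x + c^T x + lambda^T (A x - b)
Stationarity (grad_x L = 0): Q x + c + A^T lambda = 0.
Primal feasibility: A x = b.

This gives the KKT block system:
  [ Q   A^T ] [ x     ]   [-c ]
  [ A    0  ] [ lambda ] = [ b ]

Solving the linear system:
  x*      = (-0.7872, -0.3617, 2)
  lambda* = (10.9894, -0.9574)
  f(x*)   = 20.8723

x* = (-0.7872, -0.3617, 2), lambda* = (10.9894, -0.9574)


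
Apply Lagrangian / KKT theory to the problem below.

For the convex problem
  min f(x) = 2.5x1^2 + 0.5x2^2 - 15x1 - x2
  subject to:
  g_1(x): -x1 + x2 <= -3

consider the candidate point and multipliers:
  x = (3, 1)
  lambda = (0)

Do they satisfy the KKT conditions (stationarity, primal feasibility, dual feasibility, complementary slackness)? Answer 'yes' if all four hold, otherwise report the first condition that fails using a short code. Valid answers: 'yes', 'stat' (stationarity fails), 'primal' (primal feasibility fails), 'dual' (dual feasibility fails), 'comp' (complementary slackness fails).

Gradient of f: grad f(x) = Q x + c = (0, 0)
Constraint values g_i(x) = a_i^T x - b_i:
  g_1((3, 1)) = 1
Stationarity residual: grad f(x) + sum_i lambda_i a_i = (0, 0)
  -> stationarity OK
Primal feasibility (all g_i <= 0): FAILS
Dual feasibility (all lambda_i >= 0): OK
Complementary slackness (lambda_i * g_i(x) = 0 for all i): OK

Verdict: the first failing condition is primal_feasibility -> primal.

primal


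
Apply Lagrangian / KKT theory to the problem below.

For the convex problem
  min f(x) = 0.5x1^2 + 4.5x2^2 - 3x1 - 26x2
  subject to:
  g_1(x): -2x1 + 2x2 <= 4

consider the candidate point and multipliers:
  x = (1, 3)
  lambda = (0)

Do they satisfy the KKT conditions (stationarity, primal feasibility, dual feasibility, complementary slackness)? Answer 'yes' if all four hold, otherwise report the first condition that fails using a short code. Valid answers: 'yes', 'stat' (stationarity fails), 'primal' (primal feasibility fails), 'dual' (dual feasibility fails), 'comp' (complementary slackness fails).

Gradient of f: grad f(x) = Q x + c = (-2, 1)
Constraint values g_i(x) = a_i^T x - b_i:
  g_1((1, 3)) = 0
Stationarity residual: grad f(x) + sum_i lambda_i a_i = (-2, 1)
  -> stationarity FAILS
Primal feasibility (all g_i <= 0): OK
Dual feasibility (all lambda_i >= 0): OK
Complementary slackness (lambda_i * g_i(x) = 0 for all i): OK

Verdict: the first failing condition is stationarity -> stat.

stat


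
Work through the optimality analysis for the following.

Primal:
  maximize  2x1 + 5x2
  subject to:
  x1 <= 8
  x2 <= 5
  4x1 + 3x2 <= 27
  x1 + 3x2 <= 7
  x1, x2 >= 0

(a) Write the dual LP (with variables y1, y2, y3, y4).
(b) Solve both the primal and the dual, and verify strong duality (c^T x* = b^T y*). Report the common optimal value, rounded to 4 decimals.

The standard primal-dual pair for 'max c^T x s.t. A x <= b, x >= 0' is:
  Dual:  min b^T y  s.t.  A^T y >= c,  y >= 0.

So the dual LP is:
  minimize  8y1 + 5y2 + 27y3 + 7y4
  subject to:
    y1 + 4y3 + y4 >= 2
    y2 + 3y3 + 3y4 >= 5
    y1, y2, y3, y4 >= 0

Solving the primal: x* = (6.6667, 0.1111).
  primal value c^T x* = 13.8889.
Solving the dual: y* = (0, 0, 0.1111, 1.5556).
  dual value b^T y* = 13.8889.
Strong duality: c^T x* = b^T y*. Confirmed.

13.8889


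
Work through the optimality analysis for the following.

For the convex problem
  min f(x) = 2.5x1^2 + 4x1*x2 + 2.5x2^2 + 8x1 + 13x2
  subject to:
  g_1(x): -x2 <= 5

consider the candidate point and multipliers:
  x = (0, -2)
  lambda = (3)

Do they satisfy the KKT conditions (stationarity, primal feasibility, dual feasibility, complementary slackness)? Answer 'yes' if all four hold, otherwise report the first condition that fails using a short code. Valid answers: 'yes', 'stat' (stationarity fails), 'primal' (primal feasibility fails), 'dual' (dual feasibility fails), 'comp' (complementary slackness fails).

Gradient of f: grad f(x) = Q x + c = (0, 3)
Constraint values g_i(x) = a_i^T x - b_i:
  g_1((0, -2)) = -3
Stationarity residual: grad f(x) + sum_i lambda_i a_i = (0, 0)
  -> stationarity OK
Primal feasibility (all g_i <= 0): OK
Dual feasibility (all lambda_i >= 0): OK
Complementary slackness (lambda_i * g_i(x) = 0 for all i): FAILS

Verdict: the first failing condition is complementary_slackness -> comp.

comp


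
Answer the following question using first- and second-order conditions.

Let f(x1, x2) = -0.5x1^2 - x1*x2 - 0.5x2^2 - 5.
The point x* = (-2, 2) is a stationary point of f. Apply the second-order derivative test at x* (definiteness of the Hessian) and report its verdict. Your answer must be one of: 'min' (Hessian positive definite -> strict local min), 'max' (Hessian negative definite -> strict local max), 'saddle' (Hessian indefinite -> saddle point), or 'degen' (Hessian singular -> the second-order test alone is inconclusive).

Compute the Hessian H = grad^2 f:
  H = [[-1, -1], [-1, -1]]
Verify stationarity: grad f(x*) = H x* + g = (0, 0).
Eigenvalues of H: -2, 0.
H has a zero eigenvalue (singular; negative semidefinite but not definite), so H is neither positive definite, negative definite, nor indefinite. The second-order test alone is inconclusive -> degen.
(Indeed, f is constant along the null direction of H through x*, so x* is not a strict local extremum.)

degen


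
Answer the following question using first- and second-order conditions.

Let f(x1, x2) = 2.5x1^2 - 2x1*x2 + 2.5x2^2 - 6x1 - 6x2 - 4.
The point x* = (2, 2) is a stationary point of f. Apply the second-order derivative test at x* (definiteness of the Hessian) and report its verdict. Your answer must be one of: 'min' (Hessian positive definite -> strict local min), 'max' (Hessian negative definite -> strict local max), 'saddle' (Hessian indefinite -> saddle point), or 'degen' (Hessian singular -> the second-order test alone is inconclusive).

Compute the Hessian H = grad^2 f:
  H = [[5, -2], [-2, 5]]
Verify stationarity: grad f(x*) = H x* + g = (0, 0).
Eigenvalues of H: 3, 7.
Both eigenvalues > 0, so H is positive definite -> x* is a strict local min.

min


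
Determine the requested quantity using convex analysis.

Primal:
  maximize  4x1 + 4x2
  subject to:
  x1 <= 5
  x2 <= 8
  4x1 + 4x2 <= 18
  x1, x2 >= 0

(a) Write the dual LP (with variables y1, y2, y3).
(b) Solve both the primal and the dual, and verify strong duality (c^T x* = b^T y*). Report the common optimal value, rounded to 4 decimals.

The standard primal-dual pair for 'max c^T x s.t. A x <= b, x >= 0' is:
  Dual:  min b^T y  s.t.  A^T y >= c,  y >= 0.

So the dual LP is:
  minimize  5y1 + 8y2 + 18y3
  subject to:
    y1 + 4y3 >= 4
    y2 + 4y3 >= 4
    y1, y2, y3 >= 0

Solving the primal: x* = (4.5, 0).
  primal value c^T x* = 18.
Solving the dual: y* = (0, 0, 1).
  dual value b^T y* = 18.
Strong duality: c^T x* = b^T y*. Confirmed.

18


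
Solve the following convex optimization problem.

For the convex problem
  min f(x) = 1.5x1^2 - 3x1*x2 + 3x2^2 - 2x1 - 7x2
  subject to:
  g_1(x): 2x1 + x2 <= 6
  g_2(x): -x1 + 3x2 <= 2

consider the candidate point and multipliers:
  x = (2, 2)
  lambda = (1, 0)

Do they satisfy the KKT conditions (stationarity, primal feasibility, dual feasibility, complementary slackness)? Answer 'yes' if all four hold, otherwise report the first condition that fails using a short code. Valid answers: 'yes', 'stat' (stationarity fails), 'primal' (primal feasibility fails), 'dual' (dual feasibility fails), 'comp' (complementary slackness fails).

Gradient of f: grad f(x) = Q x + c = (-2, -1)
Constraint values g_i(x) = a_i^T x - b_i:
  g_1((2, 2)) = 0
  g_2((2, 2)) = 2
Stationarity residual: grad f(x) + sum_i lambda_i a_i = (0, 0)
  -> stationarity OK
Primal feasibility (all g_i <= 0): FAILS
Dual feasibility (all lambda_i >= 0): OK
Complementary slackness (lambda_i * g_i(x) = 0 for all i): OK

Verdict: the first failing condition is primal_feasibility -> primal.

primal


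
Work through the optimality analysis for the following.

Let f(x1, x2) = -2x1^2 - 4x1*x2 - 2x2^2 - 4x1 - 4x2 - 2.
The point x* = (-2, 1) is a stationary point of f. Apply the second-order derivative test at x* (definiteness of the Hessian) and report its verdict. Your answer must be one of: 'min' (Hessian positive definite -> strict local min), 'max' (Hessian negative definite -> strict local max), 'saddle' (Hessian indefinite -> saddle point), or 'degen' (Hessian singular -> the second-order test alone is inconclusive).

Compute the Hessian H = grad^2 f:
  H = [[-4, -4], [-4, -4]]
Verify stationarity: grad f(x*) = H x* + g = (0, 0).
Eigenvalues of H: -8, 0.
H has a zero eigenvalue (singular; negative semidefinite but not definite), so H is neither positive definite, negative definite, nor indefinite. The second-order test alone is inconclusive -> degen.
(Indeed, f is constant along the null direction of H through x*, so x* is not a strict local extremum.)

degen


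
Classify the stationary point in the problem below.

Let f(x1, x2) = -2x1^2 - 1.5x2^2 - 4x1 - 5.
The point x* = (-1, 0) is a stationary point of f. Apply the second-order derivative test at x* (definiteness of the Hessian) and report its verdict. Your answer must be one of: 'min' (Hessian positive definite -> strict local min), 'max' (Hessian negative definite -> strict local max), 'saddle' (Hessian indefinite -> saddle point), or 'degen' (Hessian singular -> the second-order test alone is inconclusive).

Compute the Hessian H = grad^2 f:
  H = [[-4, 0], [0, -3]]
Verify stationarity: grad f(x*) = H x* + g = (0, 0).
Eigenvalues of H: -4, -3.
Both eigenvalues < 0, so H is negative definite -> x* is a strict local max.

max


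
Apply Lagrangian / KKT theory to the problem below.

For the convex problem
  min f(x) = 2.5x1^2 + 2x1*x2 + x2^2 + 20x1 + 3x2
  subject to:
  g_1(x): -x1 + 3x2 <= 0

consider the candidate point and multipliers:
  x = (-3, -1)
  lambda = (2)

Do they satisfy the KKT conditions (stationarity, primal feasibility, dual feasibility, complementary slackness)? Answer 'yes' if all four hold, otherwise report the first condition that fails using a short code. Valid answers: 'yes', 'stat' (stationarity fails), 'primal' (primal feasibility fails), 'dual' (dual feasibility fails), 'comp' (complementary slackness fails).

Gradient of f: grad f(x) = Q x + c = (3, -5)
Constraint values g_i(x) = a_i^T x - b_i:
  g_1((-3, -1)) = 0
Stationarity residual: grad f(x) + sum_i lambda_i a_i = (1, 1)
  -> stationarity FAILS
Primal feasibility (all g_i <= 0): OK
Dual feasibility (all lambda_i >= 0): OK
Complementary slackness (lambda_i * g_i(x) = 0 for all i): OK

Verdict: the first failing condition is stationarity -> stat.

stat


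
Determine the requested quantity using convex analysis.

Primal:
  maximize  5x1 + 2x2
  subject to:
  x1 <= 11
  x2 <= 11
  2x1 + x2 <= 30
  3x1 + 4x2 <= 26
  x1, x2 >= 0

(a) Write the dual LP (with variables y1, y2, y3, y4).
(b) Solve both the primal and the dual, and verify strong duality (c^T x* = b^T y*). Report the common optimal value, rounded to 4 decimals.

The standard primal-dual pair for 'max c^T x s.t. A x <= b, x >= 0' is:
  Dual:  min b^T y  s.t.  A^T y >= c,  y >= 0.

So the dual LP is:
  minimize  11y1 + 11y2 + 30y3 + 26y4
  subject to:
    y1 + 2y3 + 3y4 >= 5
    y2 + y3 + 4y4 >= 2
    y1, y2, y3, y4 >= 0

Solving the primal: x* = (8.6667, 0).
  primal value c^T x* = 43.3333.
Solving the dual: y* = (0, 0, 0, 1.6667).
  dual value b^T y* = 43.3333.
Strong duality: c^T x* = b^T y*. Confirmed.

43.3333


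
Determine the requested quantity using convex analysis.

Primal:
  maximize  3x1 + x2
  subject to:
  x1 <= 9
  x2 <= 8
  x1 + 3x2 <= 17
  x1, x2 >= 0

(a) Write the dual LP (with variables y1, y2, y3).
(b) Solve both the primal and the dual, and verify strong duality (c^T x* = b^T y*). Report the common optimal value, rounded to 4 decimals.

The standard primal-dual pair for 'max c^T x s.t. A x <= b, x >= 0' is:
  Dual:  min b^T y  s.t.  A^T y >= c,  y >= 0.

So the dual LP is:
  minimize  9y1 + 8y2 + 17y3
  subject to:
    y1 + y3 >= 3
    y2 + 3y3 >= 1
    y1, y2, y3 >= 0

Solving the primal: x* = (9, 2.6667).
  primal value c^T x* = 29.6667.
Solving the dual: y* = (2.6667, 0, 0.3333).
  dual value b^T y* = 29.6667.
Strong duality: c^T x* = b^T y*. Confirmed.

29.6667


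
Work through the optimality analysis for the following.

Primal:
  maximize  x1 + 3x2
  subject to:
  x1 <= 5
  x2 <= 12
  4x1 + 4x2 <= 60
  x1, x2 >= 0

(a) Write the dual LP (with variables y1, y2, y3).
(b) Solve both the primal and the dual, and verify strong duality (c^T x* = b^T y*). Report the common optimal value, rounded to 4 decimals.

The standard primal-dual pair for 'max c^T x s.t. A x <= b, x >= 0' is:
  Dual:  min b^T y  s.t.  A^T y >= c,  y >= 0.

So the dual LP is:
  minimize  5y1 + 12y2 + 60y3
  subject to:
    y1 + 4y3 >= 1
    y2 + 4y3 >= 3
    y1, y2, y3 >= 0

Solving the primal: x* = (3, 12).
  primal value c^T x* = 39.
Solving the dual: y* = (0, 2, 0.25).
  dual value b^T y* = 39.
Strong duality: c^T x* = b^T y*. Confirmed.

39


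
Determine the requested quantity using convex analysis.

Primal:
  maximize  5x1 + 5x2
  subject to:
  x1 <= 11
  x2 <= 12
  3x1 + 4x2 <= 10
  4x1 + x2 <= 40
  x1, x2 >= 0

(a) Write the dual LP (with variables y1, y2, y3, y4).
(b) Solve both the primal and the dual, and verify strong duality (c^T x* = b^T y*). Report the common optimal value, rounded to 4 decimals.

The standard primal-dual pair for 'max c^T x s.t. A x <= b, x >= 0' is:
  Dual:  min b^T y  s.t.  A^T y >= c,  y >= 0.

So the dual LP is:
  minimize  11y1 + 12y2 + 10y3 + 40y4
  subject to:
    y1 + 3y3 + 4y4 >= 5
    y2 + 4y3 + y4 >= 5
    y1, y2, y3, y4 >= 0

Solving the primal: x* = (3.3333, 0).
  primal value c^T x* = 16.6667.
Solving the dual: y* = (0, 0, 1.6667, 0).
  dual value b^T y* = 16.6667.
Strong duality: c^T x* = b^T y*. Confirmed.

16.6667


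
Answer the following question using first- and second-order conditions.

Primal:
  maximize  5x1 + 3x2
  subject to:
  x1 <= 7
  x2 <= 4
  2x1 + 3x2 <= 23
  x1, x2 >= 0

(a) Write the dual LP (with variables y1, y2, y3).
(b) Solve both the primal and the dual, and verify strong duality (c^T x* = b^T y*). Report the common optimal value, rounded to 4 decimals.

The standard primal-dual pair for 'max c^T x s.t. A x <= b, x >= 0' is:
  Dual:  min b^T y  s.t.  A^T y >= c,  y >= 0.

So the dual LP is:
  minimize  7y1 + 4y2 + 23y3
  subject to:
    y1 + 2y3 >= 5
    y2 + 3y3 >= 3
    y1, y2, y3 >= 0

Solving the primal: x* = (7, 3).
  primal value c^T x* = 44.
Solving the dual: y* = (3, 0, 1).
  dual value b^T y* = 44.
Strong duality: c^T x* = b^T y*. Confirmed.

44


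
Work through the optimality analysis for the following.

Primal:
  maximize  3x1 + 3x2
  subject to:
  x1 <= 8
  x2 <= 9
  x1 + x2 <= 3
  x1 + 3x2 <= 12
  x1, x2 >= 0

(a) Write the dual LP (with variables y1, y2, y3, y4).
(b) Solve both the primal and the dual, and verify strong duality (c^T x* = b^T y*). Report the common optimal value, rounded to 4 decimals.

The standard primal-dual pair for 'max c^T x s.t. A x <= b, x >= 0' is:
  Dual:  min b^T y  s.t.  A^T y >= c,  y >= 0.

So the dual LP is:
  minimize  8y1 + 9y2 + 3y3 + 12y4
  subject to:
    y1 + y3 + y4 >= 3
    y2 + y3 + 3y4 >= 3
    y1, y2, y3, y4 >= 0

Solving the primal: x* = (3, 0).
  primal value c^T x* = 9.
Solving the dual: y* = (0, 0, 3, 0).
  dual value b^T y* = 9.
Strong duality: c^T x* = b^T y*. Confirmed.

9


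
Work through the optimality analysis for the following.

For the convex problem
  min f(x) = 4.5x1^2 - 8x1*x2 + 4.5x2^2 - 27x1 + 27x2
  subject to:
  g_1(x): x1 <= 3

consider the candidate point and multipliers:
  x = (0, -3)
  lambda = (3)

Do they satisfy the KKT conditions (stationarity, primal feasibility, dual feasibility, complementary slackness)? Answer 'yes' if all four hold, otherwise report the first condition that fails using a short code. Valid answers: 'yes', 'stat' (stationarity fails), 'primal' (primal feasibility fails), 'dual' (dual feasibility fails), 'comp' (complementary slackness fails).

Gradient of f: grad f(x) = Q x + c = (-3, 0)
Constraint values g_i(x) = a_i^T x - b_i:
  g_1((0, -3)) = -3
Stationarity residual: grad f(x) + sum_i lambda_i a_i = (0, 0)
  -> stationarity OK
Primal feasibility (all g_i <= 0): OK
Dual feasibility (all lambda_i >= 0): OK
Complementary slackness (lambda_i * g_i(x) = 0 for all i): FAILS

Verdict: the first failing condition is complementary_slackness -> comp.

comp


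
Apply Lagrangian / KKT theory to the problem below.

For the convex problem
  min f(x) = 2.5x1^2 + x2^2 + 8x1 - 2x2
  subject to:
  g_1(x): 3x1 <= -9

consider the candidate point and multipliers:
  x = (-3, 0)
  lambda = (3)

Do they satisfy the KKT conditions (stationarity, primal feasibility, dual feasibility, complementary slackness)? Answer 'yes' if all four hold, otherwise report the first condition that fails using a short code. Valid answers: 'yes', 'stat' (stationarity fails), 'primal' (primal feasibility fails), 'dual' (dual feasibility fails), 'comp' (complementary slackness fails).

Gradient of f: grad f(x) = Q x + c = (-7, -2)
Constraint values g_i(x) = a_i^T x - b_i:
  g_1((-3, 0)) = 0
Stationarity residual: grad f(x) + sum_i lambda_i a_i = (2, -2)
  -> stationarity FAILS
Primal feasibility (all g_i <= 0): OK
Dual feasibility (all lambda_i >= 0): OK
Complementary slackness (lambda_i * g_i(x) = 0 for all i): OK

Verdict: the first failing condition is stationarity -> stat.

stat
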